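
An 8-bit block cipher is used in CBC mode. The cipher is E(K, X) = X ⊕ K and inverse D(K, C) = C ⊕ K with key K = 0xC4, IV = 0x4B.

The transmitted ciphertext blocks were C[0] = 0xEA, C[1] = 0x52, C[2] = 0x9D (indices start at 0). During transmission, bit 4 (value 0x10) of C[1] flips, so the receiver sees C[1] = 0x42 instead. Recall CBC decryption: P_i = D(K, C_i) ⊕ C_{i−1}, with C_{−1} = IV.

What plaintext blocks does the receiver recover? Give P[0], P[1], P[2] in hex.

P[0] = 0x65, P[1] = 0x6C, P[2] = 0x1B

Only C[1] changed, to 0x42. In CBC, a change in C_i garbles P_i and flips the same bit in P_{i+1}. Decrypting the received ciphertext:
P[0]: D(K, 0xEA) = 0x2E; 0x2E ⊕ 0x4B = 0x65.
P[1]: D(K, 0x42) = 0x86; 0x86 ⊕ 0xEA = 0x6C.
P[2]: D(K, 0x9D) = 0x59; 0x59 ⊕ 0x42 = 0x1B.
Blocks that differ from the original plaintext: P[1], P[2].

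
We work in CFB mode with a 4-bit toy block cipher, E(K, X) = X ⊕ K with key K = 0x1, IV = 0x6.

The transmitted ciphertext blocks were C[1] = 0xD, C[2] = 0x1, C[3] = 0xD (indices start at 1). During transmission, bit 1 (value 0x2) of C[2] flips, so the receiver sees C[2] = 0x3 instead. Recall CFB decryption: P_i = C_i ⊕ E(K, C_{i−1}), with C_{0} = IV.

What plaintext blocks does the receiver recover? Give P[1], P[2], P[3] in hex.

Only C[2] changed, to 0x3. In CFB, a change in C_i flips the same bit in P_i and garbles P_{i+1}. Decrypting the received ciphertext:
P[1]: E(K, 0x6) = 0x7; 0xD ⊕ 0x7 = 0xA.
P[2]: E(K, 0xD) = 0xC; 0x3 ⊕ 0xC = 0xF.
P[3]: E(K, 0x3) = 0x2; 0xD ⊕ 0x2 = 0xF.
Blocks that differ from the original plaintext: P[2], P[3].

P[1] = 0xA, P[2] = 0xF, P[3] = 0xF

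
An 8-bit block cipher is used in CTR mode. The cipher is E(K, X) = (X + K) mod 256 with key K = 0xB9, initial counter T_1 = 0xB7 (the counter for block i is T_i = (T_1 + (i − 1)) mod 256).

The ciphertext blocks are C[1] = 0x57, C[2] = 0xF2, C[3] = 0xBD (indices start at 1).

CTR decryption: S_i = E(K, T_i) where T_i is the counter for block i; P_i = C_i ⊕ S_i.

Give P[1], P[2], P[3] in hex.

P[1] = 0x27, P[2] = 0x83, P[3] = 0xCF

P[1]: T = 0xB7, S = E(K, T) = 0x70; 0x57 ⊕ 0x70 = 0x27.
P[2]: T = 0xB8, S = E(K, T) = 0x71; 0xF2 ⊕ 0x71 = 0x83.
P[3]: T = 0xB9, S = E(K, T) = 0x72; 0xBD ⊕ 0x72 = 0xCF.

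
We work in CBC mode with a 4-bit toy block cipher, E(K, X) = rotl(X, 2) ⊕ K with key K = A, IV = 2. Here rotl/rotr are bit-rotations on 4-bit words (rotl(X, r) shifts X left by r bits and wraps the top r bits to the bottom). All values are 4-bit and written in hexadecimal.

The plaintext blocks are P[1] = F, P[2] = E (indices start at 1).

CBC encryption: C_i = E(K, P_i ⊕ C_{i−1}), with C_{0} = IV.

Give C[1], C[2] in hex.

C[1]: P[1] ⊕ 2 = D; E(K, D) = D.
C[2]: P[2] ⊕ D = 3; E(K, 3) = 6.

C[1] = D, C[2] = 6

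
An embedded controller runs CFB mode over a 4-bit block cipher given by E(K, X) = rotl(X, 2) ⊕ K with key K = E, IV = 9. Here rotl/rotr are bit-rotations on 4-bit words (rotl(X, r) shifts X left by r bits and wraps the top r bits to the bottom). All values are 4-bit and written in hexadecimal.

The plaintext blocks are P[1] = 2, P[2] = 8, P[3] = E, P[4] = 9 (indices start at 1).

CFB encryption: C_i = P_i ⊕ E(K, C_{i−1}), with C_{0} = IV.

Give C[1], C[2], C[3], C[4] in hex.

C[1] = A, C[2] = C, C[3] = 3, C[4] = B

C[1]: E(K, 9) = 8; 2 ⊕ 8 = A.
C[2]: E(K, A) = 4; 8 ⊕ 4 = C.
C[3]: E(K, C) = D; E ⊕ D = 3.
C[4]: E(K, 3) = 2; 9 ⊕ 2 = B.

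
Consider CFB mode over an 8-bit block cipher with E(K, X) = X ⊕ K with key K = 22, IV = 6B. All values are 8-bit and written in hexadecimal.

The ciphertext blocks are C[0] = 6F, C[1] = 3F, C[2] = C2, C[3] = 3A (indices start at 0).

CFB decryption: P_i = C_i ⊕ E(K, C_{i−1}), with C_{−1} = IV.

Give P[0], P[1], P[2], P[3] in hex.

P[0]: E(K, 6B) = 49; 6F ⊕ 49 = 26.
P[1]: E(K, 6F) = 4D; 3F ⊕ 4D = 72.
P[2]: E(K, 3F) = 1D; C2 ⊕ 1D = DF.
P[3]: E(K, C2) = E0; 3A ⊕ E0 = DA.

P[0] = 26, P[1] = 72, P[2] = DF, P[3] = DA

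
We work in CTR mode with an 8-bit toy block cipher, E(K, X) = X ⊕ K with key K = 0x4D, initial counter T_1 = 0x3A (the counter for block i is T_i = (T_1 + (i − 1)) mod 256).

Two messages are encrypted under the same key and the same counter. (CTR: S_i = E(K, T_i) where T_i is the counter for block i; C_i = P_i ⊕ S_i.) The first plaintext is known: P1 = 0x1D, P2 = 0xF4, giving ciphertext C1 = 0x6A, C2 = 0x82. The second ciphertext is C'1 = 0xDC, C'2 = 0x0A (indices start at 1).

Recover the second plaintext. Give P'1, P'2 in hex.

P'1 = 0xAB, P'2 = 0x7C

In CTR with a reused counter, both messages share the same keystream S_i, so C_i ⊕ C'_i = P_i ⊕ P'_i and thus P'_i = P_i ⊕ C_i ⊕ C'_i.
P'1: 0x1D ⊕ 0x6A ⊕ 0xDC = 0xAB.
P'2: 0xF4 ⊕ 0x82 ⊕ 0x0A = 0x7C.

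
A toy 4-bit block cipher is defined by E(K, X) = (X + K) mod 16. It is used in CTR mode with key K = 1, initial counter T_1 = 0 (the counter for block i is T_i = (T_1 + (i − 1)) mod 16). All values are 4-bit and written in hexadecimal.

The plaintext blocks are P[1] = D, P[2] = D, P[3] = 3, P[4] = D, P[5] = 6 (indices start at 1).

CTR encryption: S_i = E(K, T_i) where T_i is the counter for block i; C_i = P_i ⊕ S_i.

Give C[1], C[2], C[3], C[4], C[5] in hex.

C[1] = C, C[2] = F, C[3] = 0, C[4] = 9, C[5] = 3

C[1]: T = 0, S = E(K, T) = 1; D ⊕ 1 = C.
C[2]: T = 1, S = E(K, T) = 2; D ⊕ 2 = F.
C[3]: T = 2, S = E(K, T) = 3; 3 ⊕ 3 = 0.
C[4]: T = 3, S = E(K, T) = 4; D ⊕ 4 = 9.
C[5]: T = 4, S = E(K, T) = 5; 6 ⊕ 5 = 3.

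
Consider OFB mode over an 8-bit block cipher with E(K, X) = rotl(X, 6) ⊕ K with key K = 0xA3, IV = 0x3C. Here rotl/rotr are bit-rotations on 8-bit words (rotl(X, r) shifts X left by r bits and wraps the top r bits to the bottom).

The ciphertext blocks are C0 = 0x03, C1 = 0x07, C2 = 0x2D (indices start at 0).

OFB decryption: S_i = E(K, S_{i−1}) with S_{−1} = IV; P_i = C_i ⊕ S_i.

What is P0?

P0: S = E(K, 0x3C) = 0xAC; 0x03 ⊕ 0xAC = 0xAF.

P0 = 0xAF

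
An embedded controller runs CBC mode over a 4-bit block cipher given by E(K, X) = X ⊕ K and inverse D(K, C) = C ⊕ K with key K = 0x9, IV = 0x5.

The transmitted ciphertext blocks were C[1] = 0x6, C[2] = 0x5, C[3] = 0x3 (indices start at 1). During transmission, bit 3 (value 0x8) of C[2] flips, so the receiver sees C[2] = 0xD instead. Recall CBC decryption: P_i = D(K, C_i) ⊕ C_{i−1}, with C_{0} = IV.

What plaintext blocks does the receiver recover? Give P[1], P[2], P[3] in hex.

Only C[2] changed, to 0xD. In CBC, a change in C_i garbles P_i and flips the same bit in P_{i+1}. Decrypting the received ciphertext:
P[1]: D(K, 0x6) = 0xF; 0xF ⊕ 0x5 = 0xA.
P[2]: D(K, 0xD) = 0x4; 0x4 ⊕ 0x6 = 0x2.
P[3]: D(K, 0x3) = 0xA; 0xA ⊕ 0xD = 0x7.
Blocks that differ from the original plaintext: P[2], P[3].

P[1] = 0xA, P[2] = 0x2, P[3] = 0x7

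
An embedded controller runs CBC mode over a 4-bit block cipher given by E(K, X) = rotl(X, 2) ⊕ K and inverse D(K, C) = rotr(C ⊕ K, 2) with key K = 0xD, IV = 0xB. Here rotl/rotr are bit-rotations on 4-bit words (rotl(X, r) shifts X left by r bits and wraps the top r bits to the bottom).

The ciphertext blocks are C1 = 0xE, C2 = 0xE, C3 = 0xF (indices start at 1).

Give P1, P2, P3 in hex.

CBC decryption: P_i = D(K, C_i) ⊕ C_{i−1}, with C_{0} = IV.
P1: D(K, 0xE) = 0xC; 0xC ⊕ 0xB = 0x7.
P2: D(K, 0xE) = 0xC; 0xC ⊕ 0xE = 0x2.
P3: D(K, 0xF) = 0x8; 0x8 ⊕ 0xE = 0x6.

P1 = 0x7, P2 = 0x2, P3 = 0x6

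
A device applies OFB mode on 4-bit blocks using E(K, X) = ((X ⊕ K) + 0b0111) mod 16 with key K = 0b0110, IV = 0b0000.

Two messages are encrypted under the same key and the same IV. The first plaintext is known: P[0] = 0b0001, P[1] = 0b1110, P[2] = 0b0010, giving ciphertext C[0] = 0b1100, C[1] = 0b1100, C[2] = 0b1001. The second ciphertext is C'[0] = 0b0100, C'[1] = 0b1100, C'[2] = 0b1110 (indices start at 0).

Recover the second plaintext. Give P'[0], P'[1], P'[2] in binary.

In OFB with a reused IV, both messages share the same keystream S_i, so C_i ⊕ C'_i = P_i ⊕ P'_i and thus P'_i = P_i ⊕ C_i ⊕ C'_i.
P'[0]: 0b0001 ⊕ 0b1100 ⊕ 0b0100 = 0b1001.
P'[1]: 0b1110 ⊕ 0b1100 ⊕ 0b1100 = 0b1110.
P'[2]: 0b0010 ⊕ 0b1001 ⊕ 0b1110 = 0b0101.

P'[0] = 0b1001, P'[1] = 0b1110, P'[2] = 0b0101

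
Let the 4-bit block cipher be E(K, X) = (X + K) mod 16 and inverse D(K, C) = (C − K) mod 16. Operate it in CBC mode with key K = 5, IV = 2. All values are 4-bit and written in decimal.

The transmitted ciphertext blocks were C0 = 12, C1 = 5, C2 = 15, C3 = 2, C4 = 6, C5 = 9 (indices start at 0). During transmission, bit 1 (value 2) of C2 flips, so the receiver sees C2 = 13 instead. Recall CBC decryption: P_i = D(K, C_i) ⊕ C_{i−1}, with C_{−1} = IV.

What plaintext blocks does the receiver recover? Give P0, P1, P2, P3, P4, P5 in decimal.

Only C2 changed, to 13. In CBC, a change in C_i garbles P_i and flips the same bit in P_{i+1}. Decrypting the received ciphertext:
P0: D(K, 12) = 7; 7 ⊕ 2 = 5.
P1: D(K, 5) = 0; 0 ⊕ 12 = 12.
P2: D(K, 13) = 8; 8 ⊕ 5 = 13.
P3: D(K, 2) = 13; 13 ⊕ 13 = 0.
P4: D(K, 6) = 1; 1 ⊕ 2 = 3.
P5: D(K, 9) = 4; 4 ⊕ 6 = 2.
Blocks that differ from the original plaintext: P2, P3.

P0 = 5, P1 = 12, P2 = 13, P3 = 0, P4 = 3, P5 = 2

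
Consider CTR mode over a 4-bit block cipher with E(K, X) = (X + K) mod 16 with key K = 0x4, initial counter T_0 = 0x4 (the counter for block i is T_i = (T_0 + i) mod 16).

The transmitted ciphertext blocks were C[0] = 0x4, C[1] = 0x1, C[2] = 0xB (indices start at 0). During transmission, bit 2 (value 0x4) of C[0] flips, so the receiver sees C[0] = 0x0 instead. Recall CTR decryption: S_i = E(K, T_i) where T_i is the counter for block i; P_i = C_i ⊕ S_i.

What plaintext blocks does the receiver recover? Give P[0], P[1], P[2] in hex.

Only C[0] changed, to 0x0. In CTR, a change in C_i flips the same bit in P_i only; the keystream is unaffected. Decrypting the received ciphertext:
P[0]: T = 0x4, S = E(K, T) = 0x8; 0x0 ⊕ 0x8 = 0x8.
P[1]: T = 0x5, S = E(K, T) = 0x9; 0x1 ⊕ 0x9 = 0x8.
P[2]: T = 0x6, S = E(K, T) = 0xA; 0xB ⊕ 0xA = 0x1.
Blocks that differ from the original plaintext: P[0].

P[0] = 0x8, P[1] = 0x8, P[2] = 0x1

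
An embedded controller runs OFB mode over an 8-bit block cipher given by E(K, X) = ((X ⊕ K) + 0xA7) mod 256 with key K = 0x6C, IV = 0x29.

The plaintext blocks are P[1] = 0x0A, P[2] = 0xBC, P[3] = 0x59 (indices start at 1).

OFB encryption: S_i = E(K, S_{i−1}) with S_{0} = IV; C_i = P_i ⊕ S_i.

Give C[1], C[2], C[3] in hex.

C[1]: S = E(K, 0x29) = 0xEC; 0x0A ⊕ 0xEC = 0xE6.
C[2]: S = E(K, 0xEC) = 0x27; 0xBC ⊕ 0x27 = 0x9B.
C[3]: S = E(K, 0x27) = 0xF2; 0x59 ⊕ 0xF2 = 0xAB.

C[1] = 0xE6, C[2] = 0x9B, C[3] = 0xAB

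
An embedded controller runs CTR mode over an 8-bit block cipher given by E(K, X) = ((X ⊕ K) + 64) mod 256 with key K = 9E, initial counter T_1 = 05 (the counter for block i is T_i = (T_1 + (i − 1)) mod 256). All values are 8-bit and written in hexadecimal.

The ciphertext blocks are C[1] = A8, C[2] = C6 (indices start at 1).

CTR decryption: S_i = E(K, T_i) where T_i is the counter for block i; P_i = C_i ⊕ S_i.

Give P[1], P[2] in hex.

P[1] = 57, P[2] = 3A

P[1]: T = 05, S = E(K, T) = FF; A8 ⊕ FF = 57.
P[2]: T = 06, S = E(K, T) = FC; C6 ⊕ FC = 3A.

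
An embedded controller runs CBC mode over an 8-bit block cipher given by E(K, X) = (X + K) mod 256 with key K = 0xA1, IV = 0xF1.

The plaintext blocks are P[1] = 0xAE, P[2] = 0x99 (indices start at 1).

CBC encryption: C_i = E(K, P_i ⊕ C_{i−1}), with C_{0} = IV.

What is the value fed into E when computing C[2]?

C[1]: P[1] ⊕ 0xF1 = 0x5F; E(K, 0x5F) = 0x00.
C[2]: P[2] ⊕ 0x00 = 0x99; E(K, 0x99) = 0x3A.
So the input to E for block [2] is 0x99.

0x99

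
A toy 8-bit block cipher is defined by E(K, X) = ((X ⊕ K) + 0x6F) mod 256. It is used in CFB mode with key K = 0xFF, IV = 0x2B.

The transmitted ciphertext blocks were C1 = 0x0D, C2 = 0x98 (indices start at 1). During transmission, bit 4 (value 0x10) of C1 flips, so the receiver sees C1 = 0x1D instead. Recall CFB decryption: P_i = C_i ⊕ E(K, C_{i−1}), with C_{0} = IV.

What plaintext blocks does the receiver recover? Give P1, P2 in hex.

Only C1 changed, to 0x1D. In CFB, a change in C_i flips the same bit in P_i and garbles P_{i+1}. Decrypting the received ciphertext:
P1: E(K, 0x2B) = 0x43; 0x1D ⊕ 0x43 = 0x5E.
P2: E(K, 0x1D) = 0x51; 0x98 ⊕ 0x51 = 0xC9.
Blocks that differ from the original plaintext: P1, P2.

P1 = 0x5E, P2 = 0xC9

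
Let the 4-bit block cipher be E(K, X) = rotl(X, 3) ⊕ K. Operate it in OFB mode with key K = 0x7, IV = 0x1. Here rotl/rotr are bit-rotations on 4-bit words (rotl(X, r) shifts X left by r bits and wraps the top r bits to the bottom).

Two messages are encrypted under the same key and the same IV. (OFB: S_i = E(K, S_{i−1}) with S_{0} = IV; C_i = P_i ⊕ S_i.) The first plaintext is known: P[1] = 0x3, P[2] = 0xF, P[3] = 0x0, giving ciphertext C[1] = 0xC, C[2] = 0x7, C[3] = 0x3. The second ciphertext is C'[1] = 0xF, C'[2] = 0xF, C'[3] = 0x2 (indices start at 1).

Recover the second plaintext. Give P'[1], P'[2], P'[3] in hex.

In OFB with a reused IV, both messages share the same keystream S_i, so C_i ⊕ C'_i = P_i ⊕ P'_i and thus P'_i = P_i ⊕ C_i ⊕ C'_i.
P'[1]: 0x3 ⊕ 0xC ⊕ 0xF = 0x0.
P'[2]: 0xF ⊕ 0x7 ⊕ 0xF = 0x7.
P'[3]: 0x0 ⊕ 0x3 ⊕ 0x2 = 0x1.

P'[1] = 0x0, P'[2] = 0x7, P'[3] = 0x1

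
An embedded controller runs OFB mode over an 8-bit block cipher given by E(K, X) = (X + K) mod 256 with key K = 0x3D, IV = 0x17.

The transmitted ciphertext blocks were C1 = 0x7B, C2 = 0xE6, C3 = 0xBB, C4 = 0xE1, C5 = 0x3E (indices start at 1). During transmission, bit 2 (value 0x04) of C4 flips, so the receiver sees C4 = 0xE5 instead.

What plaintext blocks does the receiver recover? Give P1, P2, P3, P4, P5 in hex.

P1 = 0x2F, P2 = 0x77, P3 = 0x75, P4 = 0xEE, P5 = 0x76

OFB decryption: S_i = E(K, S_{i−1}) with S_{0} = IV; P_i = C_i ⊕ S_i.
Only C4 changed, to 0xE5. In OFB, a change in C_i flips the same bit in P_i only; the keystream is unaffected. Decrypting the received ciphertext:
P1: S = E(K, 0x17) = 0x54; 0x7B ⊕ 0x54 = 0x2F.
P2: S = E(K, 0x54) = 0x91; 0xE6 ⊕ 0x91 = 0x77.
P3: S = E(K, 0x91) = 0xCE; 0xBB ⊕ 0xCE = 0x75.
P4: S = E(K, 0xCE) = 0x0B; 0xE5 ⊕ 0x0B = 0xEE.
P5: S = E(K, 0x0B) = 0x48; 0x3E ⊕ 0x48 = 0x76.
Blocks that differ from the original plaintext: P4.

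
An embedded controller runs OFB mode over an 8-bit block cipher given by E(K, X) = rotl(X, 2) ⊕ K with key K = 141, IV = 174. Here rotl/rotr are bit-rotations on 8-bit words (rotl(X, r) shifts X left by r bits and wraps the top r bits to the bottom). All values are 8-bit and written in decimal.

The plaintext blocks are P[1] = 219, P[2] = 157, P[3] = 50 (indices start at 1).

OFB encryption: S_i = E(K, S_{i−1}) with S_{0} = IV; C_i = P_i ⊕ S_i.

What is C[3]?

C[3] = 250

C[1]: S = E(K, 174) = 55; 219 ⊕ 55 = 236.
C[2]: S = E(K, 55) = 81; 157 ⊕ 81 = 204.
C[3]: S = E(K, 81) = 200; 50 ⊕ 200 = 250.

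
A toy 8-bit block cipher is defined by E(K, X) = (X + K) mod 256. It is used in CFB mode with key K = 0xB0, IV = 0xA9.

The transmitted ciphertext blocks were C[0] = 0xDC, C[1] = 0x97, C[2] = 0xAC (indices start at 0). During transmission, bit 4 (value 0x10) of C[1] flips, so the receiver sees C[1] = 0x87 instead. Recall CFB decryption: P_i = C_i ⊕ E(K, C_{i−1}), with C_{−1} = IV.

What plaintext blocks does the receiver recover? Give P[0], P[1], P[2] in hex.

P[0] = 0x85, P[1] = 0x0B, P[2] = 0x9B

Only C[1] changed, to 0x87. In CFB, a change in C_i flips the same bit in P_i and garbles P_{i+1}. Decrypting the received ciphertext:
P[0]: E(K, 0xA9) = 0x59; 0xDC ⊕ 0x59 = 0x85.
P[1]: E(K, 0xDC) = 0x8C; 0x87 ⊕ 0x8C = 0x0B.
P[2]: E(K, 0x87) = 0x37; 0xAC ⊕ 0x37 = 0x9B.
Blocks that differ from the original plaintext: P[1], P[2].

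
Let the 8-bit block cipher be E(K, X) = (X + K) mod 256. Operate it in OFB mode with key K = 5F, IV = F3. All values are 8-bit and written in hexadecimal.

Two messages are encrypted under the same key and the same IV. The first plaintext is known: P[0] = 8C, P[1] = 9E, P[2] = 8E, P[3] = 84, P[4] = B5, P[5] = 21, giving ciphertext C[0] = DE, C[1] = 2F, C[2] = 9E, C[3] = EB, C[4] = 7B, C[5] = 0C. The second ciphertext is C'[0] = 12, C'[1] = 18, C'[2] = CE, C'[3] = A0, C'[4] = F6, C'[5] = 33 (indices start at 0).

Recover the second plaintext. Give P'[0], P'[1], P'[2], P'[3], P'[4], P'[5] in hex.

In OFB with a reused IV, both messages share the same keystream S_i, so C_i ⊕ C'_i = P_i ⊕ P'_i and thus P'_i = P_i ⊕ C_i ⊕ C'_i.
P'[0]: 8C ⊕ DE ⊕ 12 = 40.
P'[1]: 9E ⊕ 2F ⊕ 18 = A9.
P'[2]: 8E ⊕ 9E ⊕ CE = DE.
P'[3]: 84 ⊕ EB ⊕ A0 = CF.
P'[4]: B5 ⊕ 7B ⊕ F6 = 38.
P'[5]: 21 ⊕ 0C ⊕ 33 = 1E.

P'[0] = 40, P'[1] = A9, P'[2] = DE, P'[3] = CF, P'[4] = 38, P'[5] = 1E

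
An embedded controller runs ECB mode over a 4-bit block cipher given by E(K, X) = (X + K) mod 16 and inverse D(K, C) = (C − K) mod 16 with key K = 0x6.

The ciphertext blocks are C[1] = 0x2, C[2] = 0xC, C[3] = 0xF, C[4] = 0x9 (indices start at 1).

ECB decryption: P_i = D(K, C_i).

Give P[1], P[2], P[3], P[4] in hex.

P[1]: D(K, 0x2) = 0xC.
P[2]: D(K, 0xC) = 0x6.
P[3]: D(K, 0xF) = 0x9.
P[4]: D(K, 0x9) = 0x3.

P[1] = 0xC, P[2] = 0x6, P[3] = 0x9, P[4] = 0x3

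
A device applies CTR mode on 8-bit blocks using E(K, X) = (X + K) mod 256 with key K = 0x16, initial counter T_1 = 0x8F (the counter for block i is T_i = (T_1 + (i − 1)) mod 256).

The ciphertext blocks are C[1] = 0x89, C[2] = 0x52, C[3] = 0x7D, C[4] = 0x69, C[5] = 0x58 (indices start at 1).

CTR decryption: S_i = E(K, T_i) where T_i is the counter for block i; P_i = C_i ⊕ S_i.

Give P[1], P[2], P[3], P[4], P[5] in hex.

P[1]: T = 0x8F, S = E(K, T) = 0xA5; 0x89 ⊕ 0xA5 = 0x2C.
P[2]: T = 0x90, S = E(K, T) = 0xA6; 0x52 ⊕ 0xA6 = 0xF4.
P[3]: T = 0x91, S = E(K, T) = 0xA7; 0x7D ⊕ 0xA7 = 0xDA.
P[4]: T = 0x92, S = E(K, T) = 0xA8; 0x69 ⊕ 0xA8 = 0xC1.
P[5]: T = 0x93, S = E(K, T) = 0xA9; 0x58 ⊕ 0xA9 = 0xF1.

P[1] = 0x2C, P[2] = 0xF4, P[3] = 0xDA, P[4] = 0xC1, P[5] = 0xF1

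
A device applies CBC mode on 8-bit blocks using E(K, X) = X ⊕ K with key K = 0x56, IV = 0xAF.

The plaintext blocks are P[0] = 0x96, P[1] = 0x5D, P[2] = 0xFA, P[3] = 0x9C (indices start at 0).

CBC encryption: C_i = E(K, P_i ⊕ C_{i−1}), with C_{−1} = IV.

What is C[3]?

C[0]: P[0] ⊕ 0xAF = 0x39; E(K, 0x39) = 0x6F.
C[1]: P[1] ⊕ 0x6F = 0x32; E(K, 0x32) = 0x64.
C[2]: P[2] ⊕ 0x64 = 0x9E; E(K, 0x9E) = 0xC8.
C[3]: P[3] ⊕ 0xC8 = 0x54; E(K, 0x54) = 0x02.

C[3] = 0x02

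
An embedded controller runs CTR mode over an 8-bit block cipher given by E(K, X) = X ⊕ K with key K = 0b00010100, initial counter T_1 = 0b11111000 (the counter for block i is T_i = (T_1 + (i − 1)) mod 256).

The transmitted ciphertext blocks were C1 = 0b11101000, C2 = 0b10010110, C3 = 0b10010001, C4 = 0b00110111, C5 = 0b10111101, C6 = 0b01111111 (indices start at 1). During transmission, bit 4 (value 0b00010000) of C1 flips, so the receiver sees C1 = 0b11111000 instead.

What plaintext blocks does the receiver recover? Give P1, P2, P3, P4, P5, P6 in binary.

CTR decryption: S_i = E(K, T_i) where T_i is the counter for block i; P_i = C_i ⊕ S_i.
Only C1 changed, to 0b11111000. In CTR, a change in C_i flips the same bit in P_i only; the keystream is unaffected. Decrypting the received ciphertext:
P1: T = 0b11111000, S = E(K, T) = 0b11101100; 0b11111000 ⊕ 0b11101100 = 0b00010100.
P2: T = 0b11111001, S = E(K, T) = 0b11101101; 0b10010110 ⊕ 0b11101101 = 0b01111011.
P3: T = 0b11111010, S = E(K, T) = 0b11101110; 0b10010001 ⊕ 0b11101110 = 0b01111111.
P4: T = 0b11111011, S = E(K, T) = 0b11101111; 0b00110111 ⊕ 0b11101111 = 0b11011000.
P5: T = 0b11111100, S = E(K, T) = 0b11101000; 0b10111101 ⊕ 0b11101000 = 0b01010101.
P6: T = 0b11111101, S = E(K, T) = 0b11101001; 0b01111111 ⊕ 0b11101001 = 0b10010110.
Blocks that differ from the original plaintext: P1.

P1 = 0b00010100, P2 = 0b01111011, P3 = 0b01111111, P4 = 0b11011000, P5 = 0b01010101, P6 = 0b10010110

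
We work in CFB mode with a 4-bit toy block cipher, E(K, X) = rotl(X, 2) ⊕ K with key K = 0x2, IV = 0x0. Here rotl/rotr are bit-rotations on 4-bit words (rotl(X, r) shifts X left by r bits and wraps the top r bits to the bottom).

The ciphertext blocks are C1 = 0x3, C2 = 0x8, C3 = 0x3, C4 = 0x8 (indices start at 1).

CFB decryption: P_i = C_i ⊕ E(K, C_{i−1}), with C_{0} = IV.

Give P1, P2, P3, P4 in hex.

P1 = 0x1, P2 = 0x6, P3 = 0x3, P4 = 0x6

P1: E(K, 0x0) = 0x2; 0x3 ⊕ 0x2 = 0x1.
P2: E(K, 0x3) = 0xE; 0x8 ⊕ 0xE = 0x6.
P3: E(K, 0x8) = 0x0; 0x3 ⊕ 0x0 = 0x3.
P4: E(K, 0x3) = 0xE; 0x8 ⊕ 0xE = 0x6.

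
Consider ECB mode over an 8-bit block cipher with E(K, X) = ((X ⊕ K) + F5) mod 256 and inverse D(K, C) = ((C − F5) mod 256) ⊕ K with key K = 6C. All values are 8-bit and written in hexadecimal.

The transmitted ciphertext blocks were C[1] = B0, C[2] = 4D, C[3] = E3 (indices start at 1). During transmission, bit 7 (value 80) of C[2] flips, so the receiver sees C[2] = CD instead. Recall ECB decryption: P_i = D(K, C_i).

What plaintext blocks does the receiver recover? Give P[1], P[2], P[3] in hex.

Only C[2] changed, to CD. In ECB, a change in C_i affects only P_i. Decrypting the received ciphertext:
P[1]: D(K, B0) = D7.
P[2]: D(K, CD) = B4.
P[3]: D(K, E3) = 82.
Blocks that differ from the original plaintext: P[2].

P[1] = D7, P[2] = B4, P[3] = 82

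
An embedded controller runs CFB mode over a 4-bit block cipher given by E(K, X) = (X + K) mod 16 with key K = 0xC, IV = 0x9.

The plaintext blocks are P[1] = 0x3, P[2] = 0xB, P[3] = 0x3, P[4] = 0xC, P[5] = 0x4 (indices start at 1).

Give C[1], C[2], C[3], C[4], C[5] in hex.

CFB encryption: C_i = P_i ⊕ E(K, C_{i−1}), with C_{0} = IV.
C[1]: E(K, 0x9) = 0x5; 0x3 ⊕ 0x5 = 0x6.
C[2]: E(K, 0x6) = 0x2; 0xB ⊕ 0x2 = 0x9.
C[3]: E(K, 0x9) = 0x5; 0x3 ⊕ 0x5 = 0x6.
C[4]: E(K, 0x6) = 0x2; 0xC ⊕ 0x2 = 0xE.
C[5]: E(K, 0xE) = 0xA; 0x4 ⊕ 0xA = 0xE.

C[1] = 0x6, C[2] = 0x9, C[3] = 0x6, C[4] = 0xE, C[5] = 0xE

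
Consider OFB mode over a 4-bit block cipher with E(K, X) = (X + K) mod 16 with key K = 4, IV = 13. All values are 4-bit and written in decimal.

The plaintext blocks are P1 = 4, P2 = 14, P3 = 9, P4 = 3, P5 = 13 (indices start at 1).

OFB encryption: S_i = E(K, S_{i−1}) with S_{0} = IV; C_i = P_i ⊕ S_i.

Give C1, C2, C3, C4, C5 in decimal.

C1 = 5, C2 = 11, C3 = 0, C4 = 14, C5 = 12

C1: S = E(K, 13) = 1; 4 ⊕ 1 = 5.
C2: S = E(K, 1) = 5; 14 ⊕ 5 = 11.
C3: S = E(K, 5) = 9; 9 ⊕ 9 = 0.
C4: S = E(K, 9) = 13; 3 ⊕ 13 = 14.
C5: S = E(K, 13) = 1; 13 ⊕ 1 = 12.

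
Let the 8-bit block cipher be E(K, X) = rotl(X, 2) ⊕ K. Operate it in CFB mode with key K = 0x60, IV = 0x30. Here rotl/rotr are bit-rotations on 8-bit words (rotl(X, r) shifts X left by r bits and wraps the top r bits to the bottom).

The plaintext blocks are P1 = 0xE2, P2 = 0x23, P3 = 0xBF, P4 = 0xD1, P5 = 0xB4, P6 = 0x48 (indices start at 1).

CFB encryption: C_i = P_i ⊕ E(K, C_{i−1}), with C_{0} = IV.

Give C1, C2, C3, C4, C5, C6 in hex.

C1 = 0x42, C2 = 0x4A, C3 = 0xF6, C4 = 0x6A, C5 = 0x7D, C6 = 0xDD

C1: E(K, 0x30) = 0xA0; 0xE2 ⊕ 0xA0 = 0x42.
C2: E(K, 0x42) = 0x69; 0x23 ⊕ 0x69 = 0x4A.
C3: E(K, 0x4A) = 0x49; 0xBF ⊕ 0x49 = 0xF6.
C4: E(K, 0xF6) = 0xBB; 0xD1 ⊕ 0xBB = 0x6A.
C5: E(K, 0x6A) = 0xC9; 0xB4 ⊕ 0xC9 = 0x7D.
C6: E(K, 0x7D) = 0x95; 0x48 ⊕ 0x95 = 0xDD.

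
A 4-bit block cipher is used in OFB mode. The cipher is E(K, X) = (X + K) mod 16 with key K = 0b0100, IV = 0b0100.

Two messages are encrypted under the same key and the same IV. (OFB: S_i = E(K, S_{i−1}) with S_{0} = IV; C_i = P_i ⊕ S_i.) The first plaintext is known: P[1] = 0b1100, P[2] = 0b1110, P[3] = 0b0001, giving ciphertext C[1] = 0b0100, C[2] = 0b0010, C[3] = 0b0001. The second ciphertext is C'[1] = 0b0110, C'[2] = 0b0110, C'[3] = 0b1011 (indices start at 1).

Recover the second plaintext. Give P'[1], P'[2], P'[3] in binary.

In OFB with a reused IV, both messages share the same keystream S_i, so C_i ⊕ C'_i = P_i ⊕ P'_i and thus P'_i = P_i ⊕ C_i ⊕ C'_i.
P'[1]: 0b1100 ⊕ 0b0100 ⊕ 0b0110 = 0b1110.
P'[2]: 0b1110 ⊕ 0b0010 ⊕ 0b0110 = 0b1010.
P'[3]: 0b0001 ⊕ 0b0001 ⊕ 0b1011 = 0b1011.

P'[1] = 0b1110, P'[2] = 0b1010, P'[3] = 0b1011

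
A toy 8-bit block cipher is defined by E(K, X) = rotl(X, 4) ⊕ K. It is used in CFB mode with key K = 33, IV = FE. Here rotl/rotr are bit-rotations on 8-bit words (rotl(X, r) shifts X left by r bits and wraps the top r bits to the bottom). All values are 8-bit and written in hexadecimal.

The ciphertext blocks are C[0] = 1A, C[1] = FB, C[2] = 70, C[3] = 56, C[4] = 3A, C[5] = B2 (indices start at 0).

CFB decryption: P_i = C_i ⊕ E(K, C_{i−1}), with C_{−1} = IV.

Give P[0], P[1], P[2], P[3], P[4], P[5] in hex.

P[0]: E(K, FE) = DC; 1A ⊕ DC = C6.
P[1]: E(K, 1A) = 92; FB ⊕ 92 = 69.
P[2]: E(K, FB) = 8C; 70 ⊕ 8C = FC.
P[3]: E(K, 70) = 34; 56 ⊕ 34 = 62.
P[4]: E(K, 56) = 56; 3A ⊕ 56 = 6C.
P[5]: E(K, 3A) = 90; B2 ⊕ 90 = 22.

P[0] = C6, P[1] = 69, P[2] = FC, P[3] = 62, P[4] = 6C, P[5] = 22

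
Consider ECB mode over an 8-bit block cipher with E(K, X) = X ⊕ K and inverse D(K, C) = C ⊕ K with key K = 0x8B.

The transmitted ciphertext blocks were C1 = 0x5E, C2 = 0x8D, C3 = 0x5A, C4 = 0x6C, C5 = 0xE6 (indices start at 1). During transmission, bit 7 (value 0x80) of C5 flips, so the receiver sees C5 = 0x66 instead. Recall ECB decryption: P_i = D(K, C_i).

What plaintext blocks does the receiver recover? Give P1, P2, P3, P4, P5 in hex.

P1 = 0xD5, P2 = 0x06, P3 = 0xD1, P4 = 0xE7, P5 = 0xED

Only C5 changed, to 0x66. In ECB, a change in C_i affects only P_i. Decrypting the received ciphertext:
P1: D(K, 0x5E) = 0xD5.
P2: D(K, 0x8D) = 0x06.
P3: D(K, 0x5A) = 0xD1.
P4: D(K, 0x6C) = 0xE7.
P5: D(K, 0x66) = 0xED.
Blocks that differ from the original plaintext: P5.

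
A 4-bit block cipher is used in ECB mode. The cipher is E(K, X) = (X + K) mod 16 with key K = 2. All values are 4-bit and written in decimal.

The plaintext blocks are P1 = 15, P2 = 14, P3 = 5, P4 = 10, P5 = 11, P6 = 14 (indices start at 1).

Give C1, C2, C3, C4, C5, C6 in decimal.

ECB encryption: C_i = E(K, P_i).
C1: E(K, 15) = 1.
C2: E(K, 14) = 0.
C3: E(K, 5) = 7.
C4: E(K, 10) = 12.
C5: E(K, 11) = 13.
C6: E(K, 14) = 0.

C1 = 1, C2 = 0, C3 = 7, C4 = 12, C5 = 13, C6 = 0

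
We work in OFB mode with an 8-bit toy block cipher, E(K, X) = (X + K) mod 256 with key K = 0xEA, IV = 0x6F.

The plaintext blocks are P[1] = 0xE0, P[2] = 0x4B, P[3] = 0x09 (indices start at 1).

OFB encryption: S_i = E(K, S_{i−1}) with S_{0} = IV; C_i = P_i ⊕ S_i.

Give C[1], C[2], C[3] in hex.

C[1] = 0xB9, C[2] = 0x08, C[3] = 0x24

C[1]: S = E(K, 0x6F) = 0x59; 0xE0 ⊕ 0x59 = 0xB9.
C[2]: S = E(K, 0x59) = 0x43; 0x4B ⊕ 0x43 = 0x08.
C[3]: S = E(K, 0x43) = 0x2D; 0x09 ⊕ 0x2D = 0x24.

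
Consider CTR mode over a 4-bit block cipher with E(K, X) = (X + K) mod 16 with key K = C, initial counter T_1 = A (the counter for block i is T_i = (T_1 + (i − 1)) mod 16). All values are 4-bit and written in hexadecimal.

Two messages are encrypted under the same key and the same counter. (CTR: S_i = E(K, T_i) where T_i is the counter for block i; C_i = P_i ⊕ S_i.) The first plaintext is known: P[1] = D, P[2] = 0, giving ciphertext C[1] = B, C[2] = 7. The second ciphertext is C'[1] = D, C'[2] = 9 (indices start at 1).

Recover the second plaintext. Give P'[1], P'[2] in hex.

In CTR with a reused counter, both messages share the same keystream S_i, so C_i ⊕ C'_i = P_i ⊕ P'_i and thus P'_i = P_i ⊕ C_i ⊕ C'_i.
P'[1]: D ⊕ B ⊕ D = B.
P'[2]: 0 ⊕ 7 ⊕ 9 = E.

P'[1] = B, P'[2] = E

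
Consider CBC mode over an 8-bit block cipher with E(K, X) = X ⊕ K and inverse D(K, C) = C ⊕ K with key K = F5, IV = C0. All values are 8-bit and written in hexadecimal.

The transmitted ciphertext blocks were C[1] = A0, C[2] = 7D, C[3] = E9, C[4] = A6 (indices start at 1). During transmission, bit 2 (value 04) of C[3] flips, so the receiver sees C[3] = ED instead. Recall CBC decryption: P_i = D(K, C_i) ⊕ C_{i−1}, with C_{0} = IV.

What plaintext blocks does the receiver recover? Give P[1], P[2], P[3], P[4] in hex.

Only C[3] changed, to ED. In CBC, a change in C_i garbles P_i and flips the same bit in P_{i+1}. Decrypting the received ciphertext:
P[1]: D(K, A0) = 55; 55 ⊕ C0 = 95.
P[2]: D(K, 7D) = 88; 88 ⊕ A0 = 28.
P[3]: D(K, ED) = 18; 18 ⊕ 7D = 65.
P[4]: D(K, A6) = 53; 53 ⊕ ED = BE.
Blocks that differ from the original plaintext: P[3], P[4].

P[1] = 95, P[2] = 28, P[3] = 65, P[4] = BE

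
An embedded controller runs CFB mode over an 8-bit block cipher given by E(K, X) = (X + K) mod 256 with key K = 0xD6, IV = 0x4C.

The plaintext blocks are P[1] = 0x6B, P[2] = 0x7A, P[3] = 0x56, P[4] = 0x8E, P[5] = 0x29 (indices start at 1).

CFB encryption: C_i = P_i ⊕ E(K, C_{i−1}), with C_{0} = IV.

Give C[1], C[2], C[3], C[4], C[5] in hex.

C[1] = 0x49, C[2] = 0x65, C[3] = 0x6D, C[4] = 0xCD, C[5] = 0x8A

C[1]: E(K, 0x4C) = 0x22; 0x6B ⊕ 0x22 = 0x49.
C[2]: E(K, 0x49) = 0x1F; 0x7A ⊕ 0x1F = 0x65.
C[3]: E(K, 0x65) = 0x3B; 0x56 ⊕ 0x3B = 0x6D.
C[4]: E(K, 0x6D) = 0x43; 0x8E ⊕ 0x43 = 0xCD.
C[5]: E(K, 0xCD) = 0xA3; 0x29 ⊕ 0xA3 = 0x8A.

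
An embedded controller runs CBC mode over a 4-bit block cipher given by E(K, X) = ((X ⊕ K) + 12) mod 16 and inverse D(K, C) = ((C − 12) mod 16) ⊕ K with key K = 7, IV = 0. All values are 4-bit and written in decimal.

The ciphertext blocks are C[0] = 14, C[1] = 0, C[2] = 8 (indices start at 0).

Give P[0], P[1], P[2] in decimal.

P[0] = 5, P[1] = 13, P[2] = 11

CBC decryption: P_i = D(K, C_i) ⊕ C_{i−1}, with C_{−1} = IV.
P[0]: D(K, 14) = 5; 5 ⊕ 0 = 5.
P[1]: D(K, 0) = 3; 3 ⊕ 14 = 13.
P[2]: D(K, 8) = 11; 11 ⊕ 0 = 11.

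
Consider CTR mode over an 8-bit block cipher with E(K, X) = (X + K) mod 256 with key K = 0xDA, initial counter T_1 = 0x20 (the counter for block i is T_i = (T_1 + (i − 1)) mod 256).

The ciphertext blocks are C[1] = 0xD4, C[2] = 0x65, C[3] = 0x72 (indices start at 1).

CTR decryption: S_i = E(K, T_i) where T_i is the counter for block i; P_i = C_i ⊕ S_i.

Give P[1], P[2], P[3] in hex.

P[1] = 0x2E, P[2] = 0x9E, P[3] = 0x8E

P[1]: T = 0x20, S = E(K, T) = 0xFA; 0xD4 ⊕ 0xFA = 0x2E.
P[2]: T = 0x21, S = E(K, T) = 0xFB; 0x65 ⊕ 0xFB = 0x9E.
P[3]: T = 0x22, S = E(K, T) = 0xFC; 0x72 ⊕ 0xFC = 0x8E.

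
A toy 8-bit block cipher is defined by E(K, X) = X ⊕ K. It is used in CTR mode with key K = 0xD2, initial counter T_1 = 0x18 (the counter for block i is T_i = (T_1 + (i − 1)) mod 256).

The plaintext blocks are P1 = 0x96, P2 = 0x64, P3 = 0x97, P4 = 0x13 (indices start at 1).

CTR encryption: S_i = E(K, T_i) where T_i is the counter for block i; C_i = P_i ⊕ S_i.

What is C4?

C1: T = 0x18, S = E(K, T) = 0xCA; 0x96 ⊕ 0xCA = 0x5C.
C2: T = 0x19, S = E(K, T) = 0xCB; 0x64 ⊕ 0xCB = 0xAF.
C3: T = 0x1A, S = E(K, T) = 0xC8; 0x97 ⊕ 0xC8 = 0x5F.
C4: T = 0x1B, S = E(K, T) = 0xC9; 0x13 ⊕ 0xC9 = 0xDA.

C4 = 0xDA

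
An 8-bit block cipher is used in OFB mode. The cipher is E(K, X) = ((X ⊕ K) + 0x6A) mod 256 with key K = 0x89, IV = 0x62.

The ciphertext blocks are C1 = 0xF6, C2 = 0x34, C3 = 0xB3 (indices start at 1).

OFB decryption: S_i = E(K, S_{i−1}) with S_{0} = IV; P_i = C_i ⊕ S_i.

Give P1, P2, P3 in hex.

P1 = 0xA3, P2 = 0x72, P3 = 0x8A

P1: S = E(K, 0x62) = 0x55; 0xF6 ⊕ 0x55 = 0xA3.
P2: S = E(K, 0x55) = 0x46; 0x34 ⊕ 0x46 = 0x72.
P3: S = E(K, 0x46) = 0x39; 0xB3 ⊕ 0x39 = 0x8A.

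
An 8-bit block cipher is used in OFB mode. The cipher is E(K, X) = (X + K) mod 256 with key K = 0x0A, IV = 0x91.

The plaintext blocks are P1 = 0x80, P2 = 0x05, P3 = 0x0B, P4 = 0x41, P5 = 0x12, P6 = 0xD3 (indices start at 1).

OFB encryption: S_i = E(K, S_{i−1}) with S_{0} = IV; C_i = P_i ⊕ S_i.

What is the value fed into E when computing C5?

C1: S = E(K, 0x91) = 0x9B; 0x80 ⊕ 0x9B = 0x1B.
C2: S = E(K, 0x9B) = 0xA5; 0x05 ⊕ 0xA5 = 0xA0.
C3: S = E(K, 0xA5) = 0xAF; 0x0B ⊕ 0xAF = 0xA4.
C4: S = E(K, 0xAF) = 0xB9; 0x41 ⊕ 0xB9 = 0xF8.
C5: S = E(K, 0xB9) = 0xC3; 0x12 ⊕ 0xC3 = 0xD1.
So the input to E for block 5 is 0xB9.

0xB9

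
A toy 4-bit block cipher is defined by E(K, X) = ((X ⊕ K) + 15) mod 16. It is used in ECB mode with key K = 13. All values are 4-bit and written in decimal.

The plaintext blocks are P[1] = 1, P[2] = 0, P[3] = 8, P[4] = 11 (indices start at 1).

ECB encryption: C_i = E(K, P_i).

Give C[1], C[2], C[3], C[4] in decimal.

C[1] = 11, C[2] = 12, C[3] = 4, C[4] = 5

C[1]: E(K, 1) = 11.
C[2]: E(K, 0) = 12.
C[3]: E(K, 8) = 4.
C[4]: E(K, 11) = 5.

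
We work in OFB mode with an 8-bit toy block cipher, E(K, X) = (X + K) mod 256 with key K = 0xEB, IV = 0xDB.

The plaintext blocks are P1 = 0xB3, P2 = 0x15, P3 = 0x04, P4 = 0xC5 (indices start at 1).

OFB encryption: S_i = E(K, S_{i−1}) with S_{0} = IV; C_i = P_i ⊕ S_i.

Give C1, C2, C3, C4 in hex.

C1: S = E(K, 0xDB) = 0xC6; 0xB3 ⊕ 0xC6 = 0x75.
C2: S = E(K, 0xC6) = 0xB1; 0x15 ⊕ 0xB1 = 0xA4.
C3: S = E(K, 0xB1) = 0x9C; 0x04 ⊕ 0x9C = 0x98.
C4: S = E(K, 0x9C) = 0x87; 0xC5 ⊕ 0x87 = 0x42.

C1 = 0x75, C2 = 0xA4, C3 = 0x98, C4 = 0x42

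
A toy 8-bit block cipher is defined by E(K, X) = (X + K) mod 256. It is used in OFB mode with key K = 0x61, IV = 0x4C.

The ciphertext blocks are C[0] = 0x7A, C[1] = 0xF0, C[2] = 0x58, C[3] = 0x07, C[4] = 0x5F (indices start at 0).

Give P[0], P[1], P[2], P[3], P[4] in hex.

P[0] = 0xD7, P[1] = 0xFE, P[2] = 0x37, P[3] = 0xD7, P[4] = 0x6E

OFB decryption: S_i = E(K, S_{i−1}) with S_{−1} = IV; P_i = C_i ⊕ S_i.
P[0]: S = E(K, 0x4C) = 0xAD; 0x7A ⊕ 0xAD = 0xD7.
P[1]: S = E(K, 0xAD) = 0x0E; 0xF0 ⊕ 0x0E = 0xFE.
P[2]: S = E(K, 0x0E) = 0x6F; 0x58 ⊕ 0x6F = 0x37.
P[3]: S = E(K, 0x6F) = 0xD0; 0x07 ⊕ 0xD0 = 0xD7.
P[4]: S = E(K, 0xD0) = 0x31; 0x5F ⊕ 0x31 = 0x6E.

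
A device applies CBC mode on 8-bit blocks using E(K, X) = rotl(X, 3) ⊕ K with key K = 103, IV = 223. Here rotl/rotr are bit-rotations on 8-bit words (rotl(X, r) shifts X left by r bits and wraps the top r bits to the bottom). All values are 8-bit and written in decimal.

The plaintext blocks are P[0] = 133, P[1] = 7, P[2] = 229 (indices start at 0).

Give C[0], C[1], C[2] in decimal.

CBC encryption: C_i = E(K, P_i ⊕ C_{i−1}), with C_{−1} = IV.
C[0]: P[0] ⊕ 223 = 90; E(K, 90) = 181.
C[1]: P[1] ⊕ 181 = 178; E(K, 178) = 242.
C[2]: P[2] ⊕ 242 = 23; E(K, 23) = 223.

C[0] = 181, C[1] = 242, C[2] = 223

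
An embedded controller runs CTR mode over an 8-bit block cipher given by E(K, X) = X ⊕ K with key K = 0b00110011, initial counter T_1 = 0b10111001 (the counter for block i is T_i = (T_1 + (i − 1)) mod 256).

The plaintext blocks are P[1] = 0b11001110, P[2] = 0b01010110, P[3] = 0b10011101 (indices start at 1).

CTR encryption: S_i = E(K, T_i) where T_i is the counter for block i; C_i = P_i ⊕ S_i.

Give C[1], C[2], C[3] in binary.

C[1]: T = 0b10111001, S = E(K, T) = 0b10001010; 0b11001110 ⊕ 0b10001010 = 0b01000100.
C[2]: T = 0b10111010, S = E(K, T) = 0b10001001; 0b01010110 ⊕ 0b10001001 = 0b11011111.
C[3]: T = 0b10111011, S = E(K, T) = 0b10001000; 0b10011101 ⊕ 0b10001000 = 0b00010101.

C[1] = 0b01000100, C[2] = 0b11011111, C[3] = 0b00010101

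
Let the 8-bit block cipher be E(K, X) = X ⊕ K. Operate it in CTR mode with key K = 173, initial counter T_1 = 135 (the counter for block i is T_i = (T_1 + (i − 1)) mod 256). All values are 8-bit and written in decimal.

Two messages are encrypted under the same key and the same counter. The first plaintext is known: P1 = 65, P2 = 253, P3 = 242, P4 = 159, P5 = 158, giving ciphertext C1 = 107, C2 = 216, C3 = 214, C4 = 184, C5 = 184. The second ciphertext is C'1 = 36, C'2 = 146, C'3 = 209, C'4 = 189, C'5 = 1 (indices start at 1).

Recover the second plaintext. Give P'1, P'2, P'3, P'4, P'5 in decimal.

P'1 = 14, P'2 = 183, P'3 = 245, P'4 = 154, P'5 = 39

In CTR with a reused counter, both messages share the same keystream S_i, so C_i ⊕ C'_i = P_i ⊕ P'_i and thus P'_i = P_i ⊕ C_i ⊕ C'_i.
P'1: 65 ⊕ 107 ⊕ 36 = 14.
P'2: 253 ⊕ 216 ⊕ 146 = 183.
P'3: 242 ⊕ 214 ⊕ 209 = 245.
P'4: 159 ⊕ 184 ⊕ 189 = 154.
P'5: 158 ⊕ 184 ⊕ 1 = 39.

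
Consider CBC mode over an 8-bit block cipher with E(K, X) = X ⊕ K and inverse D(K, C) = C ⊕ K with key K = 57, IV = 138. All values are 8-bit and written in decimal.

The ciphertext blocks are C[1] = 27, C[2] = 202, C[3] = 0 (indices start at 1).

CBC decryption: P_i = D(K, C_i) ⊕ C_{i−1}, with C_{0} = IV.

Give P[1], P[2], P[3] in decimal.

P[1]: D(K, 27) = 34; 34 ⊕ 138 = 168.
P[2]: D(K, 202) = 243; 243 ⊕ 27 = 232.
P[3]: D(K, 0) = 57; 57 ⊕ 202 = 243.

P[1] = 168, P[2] = 232, P[3] = 243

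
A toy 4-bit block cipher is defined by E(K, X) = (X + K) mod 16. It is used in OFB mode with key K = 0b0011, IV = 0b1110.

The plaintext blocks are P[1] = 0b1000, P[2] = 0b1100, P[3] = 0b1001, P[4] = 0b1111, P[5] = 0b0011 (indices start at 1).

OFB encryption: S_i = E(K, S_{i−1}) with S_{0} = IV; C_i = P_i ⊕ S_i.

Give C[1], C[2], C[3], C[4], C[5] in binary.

C[1] = 0b1001, C[2] = 0b1000, C[3] = 0b1110, C[4] = 0b0101, C[5] = 0b1110

C[1]: S = E(K, 0b1110) = 0b0001; 0b1000 ⊕ 0b0001 = 0b1001.
C[2]: S = E(K, 0b0001) = 0b0100; 0b1100 ⊕ 0b0100 = 0b1000.
C[3]: S = E(K, 0b0100) = 0b0111; 0b1001 ⊕ 0b0111 = 0b1110.
C[4]: S = E(K, 0b0111) = 0b1010; 0b1111 ⊕ 0b1010 = 0b0101.
C[5]: S = E(K, 0b1010) = 0b1101; 0b0011 ⊕ 0b1101 = 0b1110.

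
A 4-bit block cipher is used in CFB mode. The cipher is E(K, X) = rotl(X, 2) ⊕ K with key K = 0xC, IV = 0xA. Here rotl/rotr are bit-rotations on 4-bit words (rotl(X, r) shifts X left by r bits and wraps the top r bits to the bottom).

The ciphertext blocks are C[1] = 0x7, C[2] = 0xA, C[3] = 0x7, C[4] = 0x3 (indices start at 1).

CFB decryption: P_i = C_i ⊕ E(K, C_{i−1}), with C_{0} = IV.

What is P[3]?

P[3] = 0x1

P[3]: E(K, 0xA) = 0x6; 0x7 ⊕ 0x6 = 0x1.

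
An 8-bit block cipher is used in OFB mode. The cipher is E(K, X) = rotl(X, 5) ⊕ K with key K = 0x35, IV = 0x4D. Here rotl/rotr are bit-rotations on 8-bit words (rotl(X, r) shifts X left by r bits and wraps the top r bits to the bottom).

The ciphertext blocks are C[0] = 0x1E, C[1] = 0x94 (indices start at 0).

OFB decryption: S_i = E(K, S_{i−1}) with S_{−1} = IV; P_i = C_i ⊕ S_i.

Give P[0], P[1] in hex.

P[0]: S = E(K, 0x4D) = 0x9C; 0x1E ⊕ 0x9C = 0x82.
P[1]: S = E(K, 0x9C) = 0xA6; 0x94 ⊕ 0xA6 = 0x32.

P[0] = 0x82, P[1] = 0x32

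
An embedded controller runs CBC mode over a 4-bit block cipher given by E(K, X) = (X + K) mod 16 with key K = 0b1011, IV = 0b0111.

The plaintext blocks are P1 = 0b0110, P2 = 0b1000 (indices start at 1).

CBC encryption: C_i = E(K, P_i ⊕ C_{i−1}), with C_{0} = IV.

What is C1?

C1: P1 ⊕ 0b0111 = 0b0001; E(K, 0b0001) = 0b1100.

C1 = 0b1100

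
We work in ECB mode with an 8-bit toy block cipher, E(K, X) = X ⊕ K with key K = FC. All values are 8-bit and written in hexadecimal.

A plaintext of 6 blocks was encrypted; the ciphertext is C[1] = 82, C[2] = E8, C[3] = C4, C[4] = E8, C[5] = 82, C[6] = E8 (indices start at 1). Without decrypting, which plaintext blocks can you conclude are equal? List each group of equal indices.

P[1] = P[5]; P[2] = P[4] = P[6]

ECB encrypts each block independently with the same key, so equal ciphertext blocks imply equal plaintext blocks.
C[1] = C[5] = 82, so P[1] = P[5].
C[2] = C[4] = C[6] = E8, so P[2] = P[4] = P[6].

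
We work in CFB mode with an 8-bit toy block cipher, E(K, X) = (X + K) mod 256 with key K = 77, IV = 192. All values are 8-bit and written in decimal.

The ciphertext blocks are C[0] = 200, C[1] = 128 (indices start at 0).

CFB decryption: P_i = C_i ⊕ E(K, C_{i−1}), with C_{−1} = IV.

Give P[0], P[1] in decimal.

P[0] = 197, P[1] = 149

P[0]: E(K, 192) = 13; 200 ⊕ 13 = 197.
P[1]: E(K, 200) = 21; 128 ⊕ 21 = 149.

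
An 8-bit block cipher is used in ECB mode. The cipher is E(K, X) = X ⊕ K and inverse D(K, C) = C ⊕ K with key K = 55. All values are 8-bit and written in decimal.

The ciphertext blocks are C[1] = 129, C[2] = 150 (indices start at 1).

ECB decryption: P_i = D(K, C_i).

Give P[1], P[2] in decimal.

P[1] = 182, P[2] = 161

P[1]: D(K, 129) = 182.
P[2]: D(K, 150) = 161.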